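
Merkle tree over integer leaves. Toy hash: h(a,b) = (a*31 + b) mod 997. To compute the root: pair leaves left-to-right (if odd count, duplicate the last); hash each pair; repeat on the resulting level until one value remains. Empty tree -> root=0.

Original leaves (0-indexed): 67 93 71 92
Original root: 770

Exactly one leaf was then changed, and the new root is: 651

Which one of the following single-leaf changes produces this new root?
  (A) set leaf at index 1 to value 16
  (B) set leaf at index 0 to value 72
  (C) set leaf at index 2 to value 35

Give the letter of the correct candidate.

Answer: C

Derivation:
Original leaves: [67, 93, 71, 92]
Target new root: 651
Try each candidate change and compute the resulting root:
Candidate A: set leaf[1] = 16 -> leaves = [67, 16, 71, 92]
  L0: [67, 16, 71, 92]
  L1: h(67,16)=(67*31+16)%997=99 h(71,92)=(71*31+92)%997=299 -> [99, 299]
  L2: h(99,299)=(99*31+299)%997=377 -> [377]
  root = 377 != target 651
Candidate B: set leaf[0] = 72 -> leaves = [72, 93, 71, 92]
  L0: [72, 93, 71, 92]
  L1: h(72,93)=(72*31+93)%997=331 h(71,92)=(71*31+92)%997=299 -> [331, 299]
  L2: h(331,299)=(331*31+299)%997=590 -> [590]
  root = 590 != target 651
Candidate C: set leaf[2] = 35 -> leaves = [67, 93, 35, 92]
  L0: [67, 93, 35, 92]
  L1: h(67,93)=(67*31+93)%997=176 h(35,92)=(35*31+92)%997=180 -> [176, 180]
  L2: h(176,180)=(176*31+180)%997=651 -> [651]
  root = 651 == target 651  ** MATCH **
Candidate C produces the target root.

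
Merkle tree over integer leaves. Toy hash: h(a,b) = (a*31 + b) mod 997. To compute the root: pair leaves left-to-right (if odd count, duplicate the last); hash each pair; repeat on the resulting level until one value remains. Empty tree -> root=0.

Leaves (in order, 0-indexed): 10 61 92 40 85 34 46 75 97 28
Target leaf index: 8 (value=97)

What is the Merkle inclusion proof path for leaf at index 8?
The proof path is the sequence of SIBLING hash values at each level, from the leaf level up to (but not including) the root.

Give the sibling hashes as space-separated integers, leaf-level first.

L0 (leaves): [10, 61, 92, 40, 85, 34, 46, 75, 97, 28], target index=8
L1: h(10,61)=(10*31+61)%997=371 [pair 0] h(92,40)=(92*31+40)%997=898 [pair 1] h(85,34)=(85*31+34)%997=675 [pair 2] h(46,75)=(46*31+75)%997=504 [pair 3] h(97,28)=(97*31+28)%997=44 [pair 4] -> [371, 898, 675, 504, 44]
  Sibling for proof at L0: 28
L2: h(371,898)=(371*31+898)%997=435 [pair 0] h(675,504)=(675*31+504)%997=492 [pair 1] h(44,44)=(44*31+44)%997=411 [pair 2] -> [435, 492, 411]
  Sibling for proof at L1: 44
L3: h(435,492)=(435*31+492)%997=19 [pair 0] h(411,411)=(411*31+411)%997=191 [pair 1] -> [19, 191]
  Sibling for proof at L2: 411
L4: h(19,191)=(19*31+191)%997=780 [pair 0] -> [780]
  Sibling for proof at L3: 19
Root: 780
Proof path (sibling hashes from leaf to root): [28, 44, 411, 19]

Answer: 28 44 411 19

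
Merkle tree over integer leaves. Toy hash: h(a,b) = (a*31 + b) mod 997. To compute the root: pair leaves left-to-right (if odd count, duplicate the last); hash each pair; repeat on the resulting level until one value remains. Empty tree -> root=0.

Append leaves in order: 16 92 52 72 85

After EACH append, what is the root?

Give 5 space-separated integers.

After append 16 (leaves=[16]):
  L0: [16]
  root=16
After append 92 (leaves=[16, 92]):
  L0: [16, 92]
  L1: h(16,92)=(16*31+92)%997=588 -> [588]
  root=588
After append 52 (leaves=[16, 92, 52]):
  L0: [16, 92, 52]
  L1: h(16,92)=(16*31+92)%997=588 h(52,52)=(52*31+52)%997=667 -> [588, 667]
  L2: h(588,667)=(588*31+667)%997=949 -> [949]
  root=949
After append 72 (leaves=[16, 92, 52, 72]):
  L0: [16, 92, 52, 72]
  L1: h(16,92)=(16*31+92)%997=588 h(52,72)=(52*31+72)%997=687 -> [588, 687]
  L2: h(588,687)=(588*31+687)%997=969 -> [969]
  root=969
After append 85 (leaves=[16, 92, 52, 72, 85]):
  L0: [16, 92, 52, 72, 85]
  L1: h(16,92)=(16*31+92)%997=588 h(52,72)=(52*31+72)%997=687 h(85,85)=(85*31+85)%997=726 -> [588, 687, 726]
  L2: h(588,687)=(588*31+687)%997=969 h(726,726)=(726*31+726)%997=301 -> [969, 301]
  L3: h(969,301)=(969*31+301)%997=430 -> [430]
  root=430

Answer: 16 588 949 969 430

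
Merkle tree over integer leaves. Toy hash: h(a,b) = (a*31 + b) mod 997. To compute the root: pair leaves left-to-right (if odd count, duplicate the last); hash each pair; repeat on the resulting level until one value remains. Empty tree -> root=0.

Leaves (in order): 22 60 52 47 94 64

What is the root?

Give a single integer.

L0: [22, 60, 52, 47, 94, 64]
L1: h(22,60)=(22*31+60)%997=742 h(52,47)=(52*31+47)%997=662 h(94,64)=(94*31+64)%997=984 -> [742, 662, 984]
L2: h(742,662)=(742*31+662)%997=733 h(984,984)=(984*31+984)%997=581 -> [733, 581]
L3: h(733,581)=(733*31+581)%997=373 -> [373]

Answer: 373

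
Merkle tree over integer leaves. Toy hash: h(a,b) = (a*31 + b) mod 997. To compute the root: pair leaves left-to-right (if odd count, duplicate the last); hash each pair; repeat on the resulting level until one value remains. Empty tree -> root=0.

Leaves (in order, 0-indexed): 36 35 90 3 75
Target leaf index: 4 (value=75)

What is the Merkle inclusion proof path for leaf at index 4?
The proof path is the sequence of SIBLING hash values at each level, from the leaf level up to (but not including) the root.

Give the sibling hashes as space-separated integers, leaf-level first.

Answer: 75 406 588

Derivation:
L0 (leaves): [36, 35, 90, 3, 75], target index=4
L1: h(36,35)=(36*31+35)%997=154 [pair 0] h(90,3)=(90*31+3)%997=799 [pair 1] h(75,75)=(75*31+75)%997=406 [pair 2] -> [154, 799, 406]
  Sibling for proof at L0: 75
L2: h(154,799)=(154*31+799)%997=588 [pair 0] h(406,406)=(406*31+406)%997=31 [pair 1] -> [588, 31]
  Sibling for proof at L1: 406
L3: h(588,31)=(588*31+31)%997=313 [pair 0] -> [313]
  Sibling for proof at L2: 588
Root: 313
Proof path (sibling hashes from leaf to root): [75, 406, 588]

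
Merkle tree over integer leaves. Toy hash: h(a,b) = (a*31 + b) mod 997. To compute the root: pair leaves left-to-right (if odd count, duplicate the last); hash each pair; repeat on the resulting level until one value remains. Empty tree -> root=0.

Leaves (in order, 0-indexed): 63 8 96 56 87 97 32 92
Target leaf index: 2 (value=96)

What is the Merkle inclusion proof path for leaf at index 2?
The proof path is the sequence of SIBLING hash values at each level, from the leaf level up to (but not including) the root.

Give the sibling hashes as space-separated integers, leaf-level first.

Answer: 56 964 959

Derivation:
L0 (leaves): [63, 8, 96, 56, 87, 97, 32, 92], target index=2
L1: h(63,8)=(63*31+8)%997=964 [pair 0] h(96,56)=(96*31+56)%997=41 [pair 1] h(87,97)=(87*31+97)%997=800 [pair 2] h(32,92)=(32*31+92)%997=87 [pair 3] -> [964, 41, 800, 87]
  Sibling for proof at L0: 56
L2: h(964,41)=(964*31+41)%997=15 [pair 0] h(800,87)=(800*31+87)%997=959 [pair 1] -> [15, 959]
  Sibling for proof at L1: 964
L3: h(15,959)=(15*31+959)%997=427 [pair 0] -> [427]
  Sibling for proof at L2: 959
Root: 427
Proof path (sibling hashes from leaf to root): [56, 964, 959]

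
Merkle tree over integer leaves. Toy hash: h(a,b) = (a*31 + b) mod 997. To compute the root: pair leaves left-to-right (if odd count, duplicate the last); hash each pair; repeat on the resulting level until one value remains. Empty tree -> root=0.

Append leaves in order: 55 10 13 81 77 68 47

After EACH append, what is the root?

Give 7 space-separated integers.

After append 55 (leaves=[55]):
  L0: [55]
  root=55
After append 10 (leaves=[55, 10]):
  L0: [55, 10]
  L1: h(55,10)=(55*31+10)%997=718 -> [718]
  root=718
After append 13 (leaves=[55, 10, 13]):
  L0: [55, 10, 13]
  L1: h(55,10)=(55*31+10)%997=718 h(13,13)=(13*31+13)%997=416 -> [718, 416]
  L2: h(718,416)=(718*31+416)%997=740 -> [740]
  root=740
After append 81 (leaves=[55, 10, 13, 81]):
  L0: [55, 10, 13, 81]
  L1: h(55,10)=(55*31+10)%997=718 h(13,81)=(13*31+81)%997=484 -> [718, 484]
  L2: h(718,484)=(718*31+484)%997=808 -> [808]
  root=808
After append 77 (leaves=[55, 10, 13, 81, 77]):
  L0: [55, 10, 13, 81, 77]
  L1: h(55,10)=(55*31+10)%997=718 h(13,81)=(13*31+81)%997=484 h(77,77)=(77*31+77)%997=470 -> [718, 484, 470]
  L2: h(718,484)=(718*31+484)%997=808 h(470,470)=(470*31+470)%997=85 -> [808, 85]
  L3: h(808,85)=(808*31+85)%997=208 -> [208]
  root=208
After append 68 (leaves=[55, 10, 13, 81, 77, 68]):
  L0: [55, 10, 13, 81, 77, 68]
  L1: h(55,10)=(55*31+10)%997=718 h(13,81)=(13*31+81)%997=484 h(77,68)=(77*31+68)%997=461 -> [718, 484, 461]
  L2: h(718,484)=(718*31+484)%997=808 h(461,461)=(461*31+461)%997=794 -> [808, 794]
  L3: h(808,794)=(808*31+794)%997=917 -> [917]
  root=917
After append 47 (leaves=[55, 10, 13, 81, 77, 68, 47]):
  L0: [55, 10, 13, 81, 77, 68, 47]
  L1: h(55,10)=(55*31+10)%997=718 h(13,81)=(13*31+81)%997=484 h(77,68)=(77*31+68)%997=461 h(47,47)=(47*31+47)%997=507 -> [718, 484, 461, 507]
  L2: h(718,484)=(718*31+484)%997=808 h(461,507)=(461*31+507)%997=840 -> [808, 840]
  L3: h(808,840)=(808*31+840)%997=963 -> [963]
  root=963

Answer: 55 718 740 808 208 917 963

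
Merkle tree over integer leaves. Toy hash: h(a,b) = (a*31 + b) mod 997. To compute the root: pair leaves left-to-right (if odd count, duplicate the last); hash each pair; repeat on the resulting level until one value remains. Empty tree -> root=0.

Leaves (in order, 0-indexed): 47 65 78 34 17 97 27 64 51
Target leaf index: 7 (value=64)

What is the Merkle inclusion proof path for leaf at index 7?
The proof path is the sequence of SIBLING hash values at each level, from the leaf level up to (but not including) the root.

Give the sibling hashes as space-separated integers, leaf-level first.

Answer: 27 624 781 196

Derivation:
L0 (leaves): [47, 65, 78, 34, 17, 97, 27, 64, 51], target index=7
L1: h(47,65)=(47*31+65)%997=525 [pair 0] h(78,34)=(78*31+34)%997=458 [pair 1] h(17,97)=(17*31+97)%997=624 [pair 2] h(27,64)=(27*31+64)%997=901 [pair 3] h(51,51)=(51*31+51)%997=635 [pair 4] -> [525, 458, 624, 901, 635]
  Sibling for proof at L0: 27
L2: h(525,458)=(525*31+458)%997=781 [pair 0] h(624,901)=(624*31+901)%997=305 [pair 1] h(635,635)=(635*31+635)%997=380 [pair 2] -> [781, 305, 380]
  Sibling for proof at L1: 624
L3: h(781,305)=(781*31+305)%997=588 [pair 0] h(380,380)=(380*31+380)%997=196 [pair 1] -> [588, 196]
  Sibling for proof at L2: 781
L4: h(588,196)=(588*31+196)%997=478 [pair 0] -> [478]
  Sibling for proof at L3: 196
Root: 478
Proof path (sibling hashes from leaf to root): [27, 624, 781, 196]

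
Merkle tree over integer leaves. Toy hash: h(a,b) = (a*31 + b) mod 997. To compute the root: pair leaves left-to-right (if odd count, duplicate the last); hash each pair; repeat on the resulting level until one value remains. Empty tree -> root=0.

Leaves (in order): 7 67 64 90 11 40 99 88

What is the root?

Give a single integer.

L0: [7, 67, 64, 90, 11, 40, 99, 88]
L1: h(7,67)=(7*31+67)%997=284 h(64,90)=(64*31+90)%997=80 h(11,40)=(11*31+40)%997=381 h(99,88)=(99*31+88)%997=166 -> [284, 80, 381, 166]
L2: h(284,80)=(284*31+80)%997=908 h(381,166)=(381*31+166)%997=13 -> [908, 13]
L3: h(908,13)=(908*31+13)%997=245 -> [245]

Answer: 245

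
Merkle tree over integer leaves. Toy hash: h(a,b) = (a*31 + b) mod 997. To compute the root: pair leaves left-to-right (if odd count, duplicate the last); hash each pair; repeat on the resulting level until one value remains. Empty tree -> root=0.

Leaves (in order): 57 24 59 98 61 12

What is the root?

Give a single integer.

Answer: 325

Derivation:
L0: [57, 24, 59, 98, 61, 12]
L1: h(57,24)=(57*31+24)%997=794 h(59,98)=(59*31+98)%997=930 h(61,12)=(61*31+12)%997=906 -> [794, 930, 906]
L2: h(794,930)=(794*31+930)%997=619 h(906,906)=(906*31+906)%997=79 -> [619, 79]
L3: h(619,79)=(619*31+79)%997=325 -> [325]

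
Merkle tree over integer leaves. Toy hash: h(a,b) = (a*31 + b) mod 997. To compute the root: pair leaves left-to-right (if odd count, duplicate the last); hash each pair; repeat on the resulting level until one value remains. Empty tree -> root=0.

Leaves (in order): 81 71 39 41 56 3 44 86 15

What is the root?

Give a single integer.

L0: [81, 71, 39, 41, 56, 3, 44, 86, 15]
L1: h(81,71)=(81*31+71)%997=588 h(39,41)=(39*31+41)%997=253 h(56,3)=(56*31+3)%997=742 h(44,86)=(44*31+86)%997=453 h(15,15)=(15*31+15)%997=480 -> [588, 253, 742, 453, 480]
L2: h(588,253)=(588*31+253)%997=535 h(742,453)=(742*31+453)%997=524 h(480,480)=(480*31+480)%997=405 -> [535, 524, 405]
L3: h(535,524)=(535*31+524)%997=160 h(405,405)=(405*31+405)%997=996 -> [160, 996]
L4: h(160,996)=(160*31+996)%997=971 -> [971]

Answer: 971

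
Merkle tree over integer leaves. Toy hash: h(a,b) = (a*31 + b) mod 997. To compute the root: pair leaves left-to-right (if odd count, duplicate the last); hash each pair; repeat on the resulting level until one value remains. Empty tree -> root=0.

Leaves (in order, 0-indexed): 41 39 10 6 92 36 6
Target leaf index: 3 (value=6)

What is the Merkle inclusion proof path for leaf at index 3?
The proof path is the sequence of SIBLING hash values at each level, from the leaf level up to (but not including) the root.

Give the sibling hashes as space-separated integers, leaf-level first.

L0 (leaves): [41, 39, 10, 6, 92, 36, 6], target index=3
L1: h(41,39)=(41*31+39)%997=313 [pair 0] h(10,6)=(10*31+6)%997=316 [pair 1] h(92,36)=(92*31+36)%997=894 [pair 2] h(6,6)=(6*31+6)%997=192 [pair 3] -> [313, 316, 894, 192]
  Sibling for proof at L0: 10
L2: h(313,316)=(313*31+316)%997=49 [pair 0] h(894,192)=(894*31+192)%997=987 [pair 1] -> [49, 987]
  Sibling for proof at L1: 313
L3: h(49,987)=(49*31+987)%997=512 [pair 0] -> [512]
  Sibling for proof at L2: 987
Root: 512
Proof path (sibling hashes from leaf to root): [10, 313, 987]

Answer: 10 313 987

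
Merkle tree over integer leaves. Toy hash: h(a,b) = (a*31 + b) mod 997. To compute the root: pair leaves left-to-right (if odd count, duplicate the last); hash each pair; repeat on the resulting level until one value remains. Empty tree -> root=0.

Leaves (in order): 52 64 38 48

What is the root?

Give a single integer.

L0: [52, 64, 38, 48]
L1: h(52,64)=(52*31+64)%997=679 h(38,48)=(38*31+48)%997=229 -> [679, 229]
L2: h(679,229)=(679*31+229)%997=341 -> [341]

Answer: 341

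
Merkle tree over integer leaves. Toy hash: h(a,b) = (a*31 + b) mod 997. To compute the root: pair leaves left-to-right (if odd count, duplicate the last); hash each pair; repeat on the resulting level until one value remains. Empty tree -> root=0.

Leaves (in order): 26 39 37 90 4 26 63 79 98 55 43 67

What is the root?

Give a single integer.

Answer: 663

Derivation:
L0: [26, 39, 37, 90, 4, 26, 63, 79, 98, 55, 43, 67]
L1: h(26,39)=(26*31+39)%997=845 h(37,90)=(37*31+90)%997=240 h(4,26)=(4*31+26)%997=150 h(63,79)=(63*31+79)%997=38 h(98,55)=(98*31+55)%997=102 h(43,67)=(43*31+67)%997=403 -> [845, 240, 150, 38, 102, 403]
L2: h(845,240)=(845*31+240)%997=513 h(150,38)=(150*31+38)%997=700 h(102,403)=(102*31+403)%997=574 -> [513, 700, 574]
L3: h(513,700)=(513*31+700)%997=651 h(574,574)=(574*31+574)%997=422 -> [651, 422]
L4: h(651,422)=(651*31+422)%997=663 -> [663]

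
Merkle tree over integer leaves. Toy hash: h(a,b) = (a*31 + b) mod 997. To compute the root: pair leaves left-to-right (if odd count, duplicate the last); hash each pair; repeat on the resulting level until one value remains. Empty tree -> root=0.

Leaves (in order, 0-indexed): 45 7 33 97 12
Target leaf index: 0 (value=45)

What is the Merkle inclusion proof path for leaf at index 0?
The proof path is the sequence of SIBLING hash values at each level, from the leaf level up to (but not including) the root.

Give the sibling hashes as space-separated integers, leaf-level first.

L0 (leaves): [45, 7, 33, 97, 12], target index=0
L1: h(45,7)=(45*31+7)%997=405 [pair 0] h(33,97)=(33*31+97)%997=123 [pair 1] h(12,12)=(12*31+12)%997=384 [pair 2] -> [405, 123, 384]
  Sibling for proof at L0: 7
L2: h(405,123)=(405*31+123)%997=714 [pair 0] h(384,384)=(384*31+384)%997=324 [pair 1] -> [714, 324]
  Sibling for proof at L1: 123
L3: h(714,324)=(714*31+324)%997=524 [pair 0] -> [524]
  Sibling for proof at L2: 324
Root: 524
Proof path (sibling hashes from leaf to root): [7, 123, 324]

Answer: 7 123 324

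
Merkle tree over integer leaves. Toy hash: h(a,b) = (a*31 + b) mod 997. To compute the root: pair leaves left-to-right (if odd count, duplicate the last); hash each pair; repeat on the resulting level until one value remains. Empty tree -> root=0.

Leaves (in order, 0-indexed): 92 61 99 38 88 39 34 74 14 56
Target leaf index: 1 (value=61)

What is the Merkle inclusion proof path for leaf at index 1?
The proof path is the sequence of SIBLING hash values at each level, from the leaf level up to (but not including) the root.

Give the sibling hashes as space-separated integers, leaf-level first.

Answer: 92 116 166 269

Derivation:
L0 (leaves): [92, 61, 99, 38, 88, 39, 34, 74, 14, 56], target index=1
L1: h(92,61)=(92*31+61)%997=919 [pair 0] h(99,38)=(99*31+38)%997=116 [pair 1] h(88,39)=(88*31+39)%997=773 [pair 2] h(34,74)=(34*31+74)%997=131 [pair 3] h(14,56)=(14*31+56)%997=490 [pair 4] -> [919, 116, 773, 131, 490]
  Sibling for proof at L0: 92
L2: h(919,116)=(919*31+116)%997=689 [pair 0] h(773,131)=(773*31+131)%997=166 [pair 1] h(490,490)=(490*31+490)%997=725 [pair 2] -> [689, 166, 725]
  Sibling for proof at L1: 116
L3: h(689,166)=(689*31+166)%997=588 [pair 0] h(725,725)=(725*31+725)%997=269 [pair 1] -> [588, 269]
  Sibling for proof at L2: 166
L4: h(588,269)=(588*31+269)%997=551 [pair 0] -> [551]
  Sibling for proof at L3: 269
Root: 551
Proof path (sibling hashes from leaf to root): [92, 116, 166, 269]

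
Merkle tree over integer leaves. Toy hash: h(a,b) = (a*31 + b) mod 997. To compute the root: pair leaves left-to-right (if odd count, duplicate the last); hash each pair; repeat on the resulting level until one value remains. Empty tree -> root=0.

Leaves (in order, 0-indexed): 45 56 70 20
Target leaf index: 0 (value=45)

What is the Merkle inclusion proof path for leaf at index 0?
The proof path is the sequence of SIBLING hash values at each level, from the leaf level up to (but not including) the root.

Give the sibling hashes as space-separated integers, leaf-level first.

L0 (leaves): [45, 56, 70, 20], target index=0
L1: h(45,56)=(45*31+56)%997=454 [pair 0] h(70,20)=(70*31+20)%997=196 [pair 1] -> [454, 196]
  Sibling for proof at L0: 56
L2: h(454,196)=(454*31+196)%997=312 [pair 0] -> [312]
  Sibling for proof at L1: 196
Root: 312
Proof path (sibling hashes from leaf to root): [56, 196]

Answer: 56 196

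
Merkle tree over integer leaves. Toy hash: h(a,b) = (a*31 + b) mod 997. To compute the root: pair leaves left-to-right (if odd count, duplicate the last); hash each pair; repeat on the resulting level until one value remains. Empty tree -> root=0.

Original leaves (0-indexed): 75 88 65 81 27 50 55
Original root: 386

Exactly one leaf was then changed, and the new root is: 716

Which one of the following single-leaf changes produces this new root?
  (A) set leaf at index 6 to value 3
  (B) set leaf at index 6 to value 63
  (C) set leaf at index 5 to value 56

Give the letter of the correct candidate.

Answer: A

Derivation:
Original leaves: [75, 88, 65, 81, 27, 50, 55]
Target new root: 716
Try each candidate change and compute the resulting root:
Candidate A: set leaf[6] = 3 -> leaves = [75, 88, 65, 81, 27, 50, 3]
  L0: [75, 88, 65, 81, 27, 50, 3]
  L1: h(75,88)=(75*31+88)%997=419 h(65,81)=(65*31+81)%997=102 h(27,50)=(27*31+50)%997=887 h(3,3)=(3*31+3)%997=96 -> [419, 102, 887, 96]
  L2: h(419,102)=(419*31+102)%997=130 h(887,96)=(887*31+96)%997=674 -> [130, 674]
  L3: h(130,674)=(130*31+674)%997=716 -> [716]
  root = 716 == target 716  ** MATCH **
Candidate B: set leaf[6] = 63 -> leaves = [75, 88, 65, 81, 27, 50, 63]
  L0: [75, 88, 65, 81, 27, 50, 63]
  L1: h(75,88)=(75*31+88)%997=419 h(65,81)=(65*31+81)%997=102 h(27,50)=(27*31+50)%997=887 h(63,63)=(63*31+63)%997=22 -> [419, 102, 887, 22]
  L2: h(419,102)=(419*31+102)%997=130 h(887,22)=(887*31+22)%997=600 -> [130, 600]
  L3: h(130,600)=(130*31+600)%997=642 -> [642]
  root = 642 != target 716
Candidate C: set leaf[5] = 56 -> leaves = [75, 88, 65, 81, 27, 56, 55]
  L0: [75, 88, 65, 81, 27, 56, 55]
  L1: h(75,88)=(75*31+88)%997=419 h(65,81)=(65*31+81)%997=102 h(27,56)=(27*31+56)%997=893 h(55,55)=(55*31+55)%997=763 -> [419, 102, 893, 763]
  L2: h(419,102)=(419*31+102)%997=130 h(893,763)=(893*31+763)%997=530 -> [130, 530]
  L3: h(130,530)=(130*31+530)%997=572 -> [572]
  root = 572 != target 716
Candidate A produces the target root.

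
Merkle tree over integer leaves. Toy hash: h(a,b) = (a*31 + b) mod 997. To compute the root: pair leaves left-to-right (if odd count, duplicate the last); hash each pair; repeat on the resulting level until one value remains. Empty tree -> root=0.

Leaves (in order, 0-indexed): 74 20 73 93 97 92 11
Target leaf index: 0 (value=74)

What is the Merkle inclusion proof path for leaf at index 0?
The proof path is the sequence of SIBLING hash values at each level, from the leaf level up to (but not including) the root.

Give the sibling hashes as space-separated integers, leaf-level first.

Answer: 20 362 709

Derivation:
L0 (leaves): [74, 20, 73, 93, 97, 92, 11], target index=0
L1: h(74,20)=(74*31+20)%997=320 [pair 0] h(73,93)=(73*31+93)%997=362 [pair 1] h(97,92)=(97*31+92)%997=108 [pair 2] h(11,11)=(11*31+11)%997=352 [pair 3] -> [320, 362, 108, 352]
  Sibling for proof at L0: 20
L2: h(320,362)=(320*31+362)%997=312 [pair 0] h(108,352)=(108*31+352)%997=709 [pair 1] -> [312, 709]
  Sibling for proof at L1: 362
L3: h(312,709)=(312*31+709)%997=411 [pair 0] -> [411]
  Sibling for proof at L2: 709
Root: 411
Proof path (sibling hashes from leaf to root): [20, 362, 709]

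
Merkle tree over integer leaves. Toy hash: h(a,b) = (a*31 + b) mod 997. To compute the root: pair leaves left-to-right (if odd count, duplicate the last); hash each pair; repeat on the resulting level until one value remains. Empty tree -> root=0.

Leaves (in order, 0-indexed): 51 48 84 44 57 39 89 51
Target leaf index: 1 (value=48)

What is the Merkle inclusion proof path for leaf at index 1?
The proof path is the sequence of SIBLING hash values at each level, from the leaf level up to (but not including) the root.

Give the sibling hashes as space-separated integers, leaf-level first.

Answer: 51 654 970

Derivation:
L0 (leaves): [51, 48, 84, 44, 57, 39, 89, 51], target index=1
L1: h(51,48)=(51*31+48)%997=632 [pair 0] h(84,44)=(84*31+44)%997=654 [pair 1] h(57,39)=(57*31+39)%997=809 [pair 2] h(89,51)=(89*31+51)%997=816 [pair 3] -> [632, 654, 809, 816]
  Sibling for proof at L0: 51
L2: h(632,654)=(632*31+654)%997=306 [pair 0] h(809,816)=(809*31+816)%997=970 [pair 1] -> [306, 970]
  Sibling for proof at L1: 654
L3: h(306,970)=(306*31+970)%997=486 [pair 0] -> [486]
  Sibling for proof at L2: 970
Root: 486
Proof path (sibling hashes from leaf to root): [51, 654, 970]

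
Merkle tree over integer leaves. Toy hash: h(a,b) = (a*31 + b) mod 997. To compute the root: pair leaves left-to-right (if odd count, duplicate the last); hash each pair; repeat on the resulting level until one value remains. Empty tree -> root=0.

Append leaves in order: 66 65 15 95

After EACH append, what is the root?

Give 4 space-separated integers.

Answer: 66 117 119 199

Derivation:
After append 66 (leaves=[66]):
  L0: [66]
  root=66
After append 65 (leaves=[66, 65]):
  L0: [66, 65]
  L1: h(66,65)=(66*31+65)%997=117 -> [117]
  root=117
After append 15 (leaves=[66, 65, 15]):
  L0: [66, 65, 15]
  L1: h(66,65)=(66*31+65)%997=117 h(15,15)=(15*31+15)%997=480 -> [117, 480]
  L2: h(117,480)=(117*31+480)%997=119 -> [119]
  root=119
After append 95 (leaves=[66, 65, 15, 95]):
  L0: [66, 65, 15, 95]
  L1: h(66,65)=(66*31+65)%997=117 h(15,95)=(15*31+95)%997=560 -> [117, 560]
  L2: h(117,560)=(117*31+560)%997=199 -> [199]
  root=199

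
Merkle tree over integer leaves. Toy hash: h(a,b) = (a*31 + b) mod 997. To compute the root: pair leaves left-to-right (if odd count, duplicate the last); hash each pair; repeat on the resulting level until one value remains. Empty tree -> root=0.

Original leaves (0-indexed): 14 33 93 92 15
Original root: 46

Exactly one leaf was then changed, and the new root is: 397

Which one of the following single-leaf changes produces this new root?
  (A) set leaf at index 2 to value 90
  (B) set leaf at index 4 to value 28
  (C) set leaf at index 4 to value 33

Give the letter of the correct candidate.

Answer: B

Derivation:
Original leaves: [14, 33, 93, 92, 15]
Target new root: 397
Try each candidate change and compute the resulting root:
Candidate A: set leaf[2] = 90 -> leaves = [14, 33, 90, 92, 15]
  L0: [14, 33, 90, 92, 15]
  L1: h(14,33)=(14*31+33)%997=467 h(90,92)=(90*31+92)%997=888 h(15,15)=(15*31+15)%997=480 -> [467, 888, 480]
  L2: h(467,888)=(467*31+888)%997=410 h(480,480)=(480*31+480)%997=405 -> [410, 405]
  L3: h(410,405)=(410*31+405)%997=154 -> [154]
  root = 154 != target 397
Candidate B: set leaf[4] = 28 -> leaves = [14, 33, 93, 92, 28]
  L0: [14, 33, 93, 92, 28]
  L1: h(14,33)=(14*31+33)%997=467 h(93,92)=(93*31+92)%997=981 h(28,28)=(28*31+28)%997=896 -> [467, 981, 896]
  L2: h(467,981)=(467*31+981)%997=503 h(896,896)=(896*31+896)%997=756 -> [503, 756]
  L3: h(503,756)=(503*31+756)%997=397 -> [397]
  root = 397 == target 397  ** MATCH **
Candidate C: set leaf[4] = 33 -> leaves = [14, 33, 93, 92, 33]
  L0: [14, 33, 93, 92, 33]
  L1: h(14,33)=(14*31+33)%997=467 h(93,92)=(93*31+92)%997=981 h(33,33)=(33*31+33)%997=59 -> [467, 981, 59]
  L2: h(467,981)=(467*31+981)%997=503 h(59,59)=(59*31+59)%997=891 -> [503, 891]
  L3: h(503,891)=(503*31+891)%997=532 -> [532]
  root = 532 != target 397
Candidate B produces the target root.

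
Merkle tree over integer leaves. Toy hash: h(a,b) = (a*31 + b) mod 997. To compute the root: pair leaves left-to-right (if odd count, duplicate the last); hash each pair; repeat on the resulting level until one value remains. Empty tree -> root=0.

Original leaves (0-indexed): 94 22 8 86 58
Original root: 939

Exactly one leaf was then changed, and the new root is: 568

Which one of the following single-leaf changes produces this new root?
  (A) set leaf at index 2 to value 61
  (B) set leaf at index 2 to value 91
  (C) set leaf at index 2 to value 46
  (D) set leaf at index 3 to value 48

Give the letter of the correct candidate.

Original leaves: [94, 22, 8, 86, 58]
Target new root: 568
Try each candidate change and compute the resulting root:
Candidate A: set leaf[2] = 61 -> leaves = [94, 22, 61, 86, 58]
  L0: [94, 22, 61, 86, 58]
  L1: h(94,22)=(94*31+22)%997=942 h(61,86)=(61*31+86)%997=980 h(58,58)=(58*31+58)%997=859 -> [942, 980, 859]
  L2: h(942,980)=(942*31+980)%997=272 h(859,859)=(859*31+859)%997=569 -> [272, 569]
  L3: h(272,569)=(272*31+569)%997=28 -> [28]
  root = 28 != target 568
Candidate B: set leaf[2] = 91 -> leaves = [94, 22, 91, 86, 58]
  L0: [94, 22, 91, 86, 58]
  L1: h(94,22)=(94*31+22)%997=942 h(91,86)=(91*31+86)%997=913 h(58,58)=(58*31+58)%997=859 -> [942, 913, 859]
  L2: h(942,913)=(942*31+913)%997=205 h(859,859)=(859*31+859)%997=569 -> [205, 569]
  L3: h(205,569)=(205*31+569)%997=942 -> [942]
  root = 942 != target 568
Candidate C: set leaf[2] = 46 -> leaves = [94, 22, 46, 86, 58]
  L0: [94, 22, 46, 86, 58]
  L1: h(94,22)=(94*31+22)%997=942 h(46,86)=(46*31+86)%997=515 h(58,58)=(58*31+58)%997=859 -> [942, 515, 859]
  L2: h(942,515)=(942*31+515)%997=804 h(859,859)=(859*31+859)%997=569 -> [804, 569]
  L3: h(804,569)=(804*31+569)%997=568 -> [568]
  root = 568 == target 568  ** MATCH **
Candidate D: set leaf[3] = 48 -> leaves = [94, 22, 8, 48, 58]
  L0: [94, 22, 8, 48, 58]
  L1: h(94,22)=(94*31+22)%997=942 h(8,48)=(8*31+48)%997=296 h(58,58)=(58*31+58)%997=859 -> [942, 296, 859]
  L2: h(942,296)=(942*31+296)%997=585 h(859,859)=(859*31+859)%997=569 -> [585, 569]
  L3: h(585,569)=(585*31+569)%997=758 -> [758]
  root = 758 != target 568
Candidate C produces the target root.

Answer: C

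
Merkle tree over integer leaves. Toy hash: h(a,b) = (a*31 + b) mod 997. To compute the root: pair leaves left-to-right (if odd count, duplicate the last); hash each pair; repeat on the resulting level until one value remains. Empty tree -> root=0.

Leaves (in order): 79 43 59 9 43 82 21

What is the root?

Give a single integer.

L0: [79, 43, 59, 9, 43, 82, 21]
L1: h(79,43)=(79*31+43)%997=498 h(59,9)=(59*31+9)%997=841 h(43,82)=(43*31+82)%997=418 h(21,21)=(21*31+21)%997=672 -> [498, 841, 418, 672]
L2: h(498,841)=(498*31+841)%997=327 h(418,672)=(418*31+672)%997=669 -> [327, 669]
L3: h(327,669)=(327*31+669)%997=836 -> [836]

Answer: 836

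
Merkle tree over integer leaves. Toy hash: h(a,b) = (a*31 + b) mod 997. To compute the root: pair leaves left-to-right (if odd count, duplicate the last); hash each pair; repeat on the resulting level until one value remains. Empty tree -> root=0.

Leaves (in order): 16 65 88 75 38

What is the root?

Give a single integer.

L0: [16, 65, 88, 75, 38]
L1: h(16,65)=(16*31+65)%997=561 h(88,75)=(88*31+75)%997=809 h(38,38)=(38*31+38)%997=219 -> [561, 809, 219]
L2: h(561,809)=(561*31+809)%997=254 h(219,219)=(219*31+219)%997=29 -> [254, 29]
L3: h(254,29)=(254*31+29)%997=924 -> [924]

Answer: 924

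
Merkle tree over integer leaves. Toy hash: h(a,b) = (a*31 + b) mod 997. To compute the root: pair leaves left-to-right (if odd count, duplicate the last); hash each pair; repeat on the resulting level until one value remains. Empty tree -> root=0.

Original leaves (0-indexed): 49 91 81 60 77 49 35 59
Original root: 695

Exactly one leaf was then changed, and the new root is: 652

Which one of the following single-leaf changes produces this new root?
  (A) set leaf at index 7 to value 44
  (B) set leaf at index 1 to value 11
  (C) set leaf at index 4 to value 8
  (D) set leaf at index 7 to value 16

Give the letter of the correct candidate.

Answer: D

Derivation:
Original leaves: [49, 91, 81, 60, 77, 49, 35, 59]
Target new root: 652
Try each candidate change and compute the resulting root:
Candidate A: set leaf[7] = 44 -> leaves = [49, 91, 81, 60, 77, 49, 35, 44]
  L0: [49, 91, 81, 60, 77, 49, 35, 44]
  L1: h(49,91)=(49*31+91)%997=613 h(81,60)=(81*31+60)%997=577 h(77,49)=(77*31+49)%997=442 h(35,44)=(35*31+44)%997=132 -> [613, 577, 442, 132]
  L2: h(613,577)=(613*31+577)%997=637 h(442,132)=(442*31+132)%997=873 -> [637, 873]
  L3: h(637,873)=(637*31+873)%997=680 -> [680]
  root = 680 != target 652
Candidate B: set leaf[1] = 11 -> leaves = [49, 11, 81, 60, 77, 49, 35, 59]
  L0: [49, 11, 81, 60, 77, 49, 35, 59]
  L1: h(49,11)=(49*31+11)%997=533 h(81,60)=(81*31+60)%997=577 h(77,49)=(77*31+49)%997=442 h(35,59)=(35*31+59)%997=147 -> [533, 577, 442, 147]
  L2: h(533,577)=(533*31+577)%997=151 h(442,147)=(442*31+147)%997=888 -> [151, 888]
  L3: h(151,888)=(151*31+888)%997=584 -> [584]
  root = 584 != target 652
Candidate C: set leaf[4] = 8 -> leaves = [49, 91, 81, 60, 8, 49, 35, 59]
  L0: [49, 91, 81, 60, 8, 49, 35, 59]
  L1: h(49,91)=(49*31+91)%997=613 h(81,60)=(81*31+60)%997=577 h(8,49)=(8*31+49)%997=297 h(35,59)=(35*31+59)%997=147 -> [613, 577, 297, 147]
  L2: h(613,577)=(613*31+577)%997=637 h(297,147)=(297*31+147)%997=381 -> [637, 381]
  L3: h(637,381)=(637*31+381)%997=188 -> [188]
  root = 188 != target 652
Candidate D: set leaf[7] = 16 -> leaves = [49, 91, 81, 60, 77, 49, 35, 16]
  L0: [49, 91, 81, 60, 77, 49, 35, 16]
  L1: h(49,91)=(49*31+91)%997=613 h(81,60)=(81*31+60)%997=577 h(77,49)=(77*31+49)%997=442 h(35,16)=(35*31+16)%997=104 -> [613, 577, 442, 104]
  L2: h(613,577)=(613*31+577)%997=637 h(442,104)=(442*31+104)%997=845 -> [637, 845]
  L3: h(637,845)=(637*31+845)%997=652 -> [652]
  root = 652 == target 652  ** MATCH **
Candidate D produces the target root.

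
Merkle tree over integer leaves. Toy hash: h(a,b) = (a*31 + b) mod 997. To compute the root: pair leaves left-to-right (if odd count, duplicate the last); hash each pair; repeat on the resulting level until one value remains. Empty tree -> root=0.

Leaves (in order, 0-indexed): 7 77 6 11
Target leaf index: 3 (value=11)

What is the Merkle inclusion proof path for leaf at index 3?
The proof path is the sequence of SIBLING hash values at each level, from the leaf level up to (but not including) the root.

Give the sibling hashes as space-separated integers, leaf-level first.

Answer: 6 294

Derivation:
L0 (leaves): [7, 77, 6, 11], target index=3
L1: h(7,77)=(7*31+77)%997=294 [pair 0] h(6,11)=(6*31+11)%997=197 [pair 1] -> [294, 197]
  Sibling for proof at L0: 6
L2: h(294,197)=(294*31+197)%997=338 [pair 0] -> [338]
  Sibling for proof at L1: 294
Root: 338
Proof path (sibling hashes from leaf to root): [6, 294]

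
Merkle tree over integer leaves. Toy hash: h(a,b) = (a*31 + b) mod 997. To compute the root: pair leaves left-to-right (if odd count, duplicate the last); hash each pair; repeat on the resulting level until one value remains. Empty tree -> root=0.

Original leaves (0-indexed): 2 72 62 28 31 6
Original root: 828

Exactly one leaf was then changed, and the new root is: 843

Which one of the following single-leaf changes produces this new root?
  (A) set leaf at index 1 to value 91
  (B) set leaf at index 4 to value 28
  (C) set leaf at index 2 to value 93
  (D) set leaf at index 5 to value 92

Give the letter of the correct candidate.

Answer: B

Derivation:
Original leaves: [2, 72, 62, 28, 31, 6]
Target new root: 843
Try each candidate change and compute the resulting root:
Candidate A: set leaf[1] = 91 -> leaves = [2, 91, 62, 28, 31, 6]
  L0: [2, 91, 62, 28, 31, 6]
  L1: h(2,91)=(2*31+91)%997=153 h(62,28)=(62*31+28)%997=953 h(31,6)=(31*31+6)%997=967 -> [153, 953, 967]
  L2: h(153,953)=(153*31+953)%997=711 h(967,967)=(967*31+967)%997=37 -> [711, 37]
  L3: h(711,37)=(711*31+37)%997=144 -> [144]
  root = 144 != target 843
Candidate B: set leaf[4] = 28 -> leaves = [2, 72, 62, 28, 28, 6]
  L0: [2, 72, 62, 28, 28, 6]
  L1: h(2,72)=(2*31+72)%997=134 h(62,28)=(62*31+28)%997=953 h(28,6)=(28*31+6)%997=874 -> [134, 953, 874]
  L2: h(134,953)=(134*31+953)%997=122 h(874,874)=(874*31+874)%997=52 -> [122, 52]
  L3: h(122,52)=(122*31+52)%997=843 -> [843]
  root = 843 == target 843  ** MATCH **
Candidate C: set leaf[2] = 93 -> leaves = [2, 72, 93, 28, 31, 6]
  L0: [2, 72, 93, 28, 31, 6]
  L1: h(2,72)=(2*31+72)%997=134 h(93,28)=(93*31+28)%997=917 h(31,6)=(31*31+6)%997=967 -> [134, 917, 967]
  L2: h(134,917)=(134*31+917)%997=86 h(967,967)=(967*31+967)%997=37 -> [86, 37]
  L3: h(86,37)=(86*31+37)%997=709 -> [709]
  root = 709 != target 843
Candidate D: set leaf[5] = 92 -> leaves = [2, 72, 62, 28, 31, 92]
  L0: [2, 72, 62, 28, 31, 92]
  L1: h(2,72)=(2*31+72)%997=134 h(62,28)=(62*31+28)%997=953 h(31,92)=(31*31+92)%997=56 -> [134, 953, 56]
  L2: h(134,953)=(134*31+953)%997=122 h(56,56)=(56*31+56)%997=795 -> [122, 795]
  L3: h(122,795)=(122*31+795)%997=589 -> [589]
  root = 589 != target 843
Candidate B produces the target root.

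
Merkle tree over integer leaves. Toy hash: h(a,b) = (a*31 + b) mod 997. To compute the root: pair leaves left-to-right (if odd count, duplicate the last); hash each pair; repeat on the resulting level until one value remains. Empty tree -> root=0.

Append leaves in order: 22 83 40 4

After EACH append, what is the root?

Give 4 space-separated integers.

After append 22 (leaves=[22]):
  L0: [22]
  root=22
After append 83 (leaves=[22, 83]):
  L0: [22, 83]
  L1: h(22,83)=(22*31+83)%997=765 -> [765]
  root=765
After append 40 (leaves=[22, 83, 40]):
  L0: [22, 83, 40]
  L1: h(22,83)=(22*31+83)%997=765 h(40,40)=(40*31+40)%997=283 -> [765, 283]
  L2: h(765,283)=(765*31+283)%997=70 -> [70]
  root=70
After append 4 (leaves=[22, 83, 40, 4]):
  L0: [22, 83, 40, 4]
  L1: h(22,83)=(22*31+83)%997=765 h(40,4)=(40*31+4)%997=247 -> [765, 247]
  L2: h(765,247)=(765*31+247)%997=34 -> [34]
  root=34

Answer: 22 765 70 34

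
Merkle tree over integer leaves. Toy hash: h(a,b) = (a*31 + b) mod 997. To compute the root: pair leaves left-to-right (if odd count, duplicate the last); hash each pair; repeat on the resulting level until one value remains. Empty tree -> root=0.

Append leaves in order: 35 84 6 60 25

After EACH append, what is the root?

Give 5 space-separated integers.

Answer: 35 172 539 593 115

Derivation:
After append 35 (leaves=[35]):
  L0: [35]
  root=35
After append 84 (leaves=[35, 84]):
  L0: [35, 84]
  L1: h(35,84)=(35*31+84)%997=172 -> [172]
  root=172
After append 6 (leaves=[35, 84, 6]):
  L0: [35, 84, 6]
  L1: h(35,84)=(35*31+84)%997=172 h(6,6)=(6*31+6)%997=192 -> [172, 192]
  L2: h(172,192)=(172*31+192)%997=539 -> [539]
  root=539
After append 60 (leaves=[35, 84, 6, 60]):
  L0: [35, 84, 6, 60]
  L1: h(35,84)=(35*31+84)%997=172 h(6,60)=(6*31+60)%997=246 -> [172, 246]
  L2: h(172,246)=(172*31+246)%997=593 -> [593]
  root=593
After append 25 (leaves=[35, 84, 6, 60, 25]):
  L0: [35, 84, 6, 60, 25]
  L1: h(35,84)=(35*31+84)%997=172 h(6,60)=(6*31+60)%997=246 h(25,25)=(25*31+25)%997=800 -> [172, 246, 800]
  L2: h(172,246)=(172*31+246)%997=593 h(800,800)=(800*31+800)%997=675 -> [593, 675]
  L3: h(593,675)=(593*31+675)%997=115 -> [115]
  root=115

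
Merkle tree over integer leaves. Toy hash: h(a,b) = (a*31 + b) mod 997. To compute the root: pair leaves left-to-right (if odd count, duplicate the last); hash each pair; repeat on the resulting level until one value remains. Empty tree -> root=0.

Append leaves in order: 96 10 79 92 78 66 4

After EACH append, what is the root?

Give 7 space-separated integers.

After append 96 (leaves=[96]):
  L0: [96]
  root=96
After append 10 (leaves=[96, 10]):
  L0: [96, 10]
  L1: h(96,10)=(96*31+10)%997=992 -> [992]
  root=992
After append 79 (leaves=[96, 10, 79]):
  L0: [96, 10, 79]
  L1: h(96,10)=(96*31+10)%997=992 h(79,79)=(79*31+79)%997=534 -> [992, 534]
  L2: h(992,534)=(992*31+534)%997=379 -> [379]
  root=379
After append 92 (leaves=[96, 10, 79, 92]):
  L0: [96, 10, 79, 92]
  L1: h(96,10)=(96*31+10)%997=992 h(79,92)=(79*31+92)%997=547 -> [992, 547]
  L2: h(992,547)=(992*31+547)%997=392 -> [392]
  root=392
After append 78 (leaves=[96, 10, 79, 92, 78]):
  L0: [96, 10, 79, 92, 78]
  L1: h(96,10)=(96*31+10)%997=992 h(79,92)=(79*31+92)%997=547 h(78,78)=(78*31+78)%997=502 -> [992, 547, 502]
  L2: h(992,547)=(992*31+547)%997=392 h(502,502)=(502*31+502)%997=112 -> [392, 112]
  L3: h(392,112)=(392*31+112)%997=300 -> [300]
  root=300
After append 66 (leaves=[96, 10, 79, 92, 78, 66]):
  L0: [96, 10, 79, 92, 78, 66]
  L1: h(96,10)=(96*31+10)%997=992 h(79,92)=(79*31+92)%997=547 h(78,66)=(78*31+66)%997=490 -> [992, 547, 490]
  L2: h(992,547)=(992*31+547)%997=392 h(490,490)=(490*31+490)%997=725 -> [392, 725]
  L3: h(392,725)=(392*31+725)%997=913 -> [913]
  root=913
After append 4 (leaves=[96, 10, 79, 92, 78, 66, 4]):
  L0: [96, 10, 79, 92, 78, 66, 4]
  L1: h(96,10)=(96*31+10)%997=992 h(79,92)=(79*31+92)%997=547 h(78,66)=(78*31+66)%997=490 h(4,4)=(4*31+4)%997=128 -> [992, 547, 490, 128]
  L2: h(992,547)=(992*31+547)%997=392 h(490,128)=(490*31+128)%997=363 -> [392, 363]
  L3: h(392,363)=(392*31+363)%997=551 -> [551]
  root=551

Answer: 96 992 379 392 300 913 551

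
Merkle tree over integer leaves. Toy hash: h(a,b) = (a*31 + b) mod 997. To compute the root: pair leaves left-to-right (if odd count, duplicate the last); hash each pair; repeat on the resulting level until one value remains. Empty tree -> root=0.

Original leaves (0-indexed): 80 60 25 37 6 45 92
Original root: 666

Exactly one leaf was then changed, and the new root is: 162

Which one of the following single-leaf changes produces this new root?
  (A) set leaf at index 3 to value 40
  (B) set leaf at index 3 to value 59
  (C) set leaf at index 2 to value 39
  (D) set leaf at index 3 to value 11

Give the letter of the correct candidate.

Answer: C

Derivation:
Original leaves: [80, 60, 25, 37, 6, 45, 92]
Target new root: 162
Try each candidate change and compute the resulting root:
Candidate A: set leaf[3] = 40 -> leaves = [80, 60, 25, 40, 6, 45, 92]
  L0: [80, 60, 25, 40, 6, 45, 92]
  L1: h(80,60)=(80*31+60)%997=546 h(25,40)=(25*31+40)%997=815 h(6,45)=(6*31+45)%997=231 h(92,92)=(92*31+92)%997=950 -> [546, 815, 231, 950]
  L2: h(546,815)=(546*31+815)%997=792 h(231,950)=(231*31+950)%997=135 -> [792, 135]
  L3: h(792,135)=(792*31+135)%997=759 -> [759]
  root = 759 != target 162
Candidate B: set leaf[3] = 59 -> leaves = [80, 60, 25, 59, 6, 45, 92]
  L0: [80, 60, 25, 59, 6, 45, 92]
  L1: h(80,60)=(80*31+60)%997=546 h(25,59)=(25*31+59)%997=834 h(6,45)=(6*31+45)%997=231 h(92,92)=(92*31+92)%997=950 -> [546, 834, 231, 950]
  L2: h(546,834)=(546*31+834)%997=811 h(231,950)=(231*31+950)%997=135 -> [811, 135]
  L3: h(811,135)=(811*31+135)%997=351 -> [351]
  root = 351 != target 162
Candidate C: set leaf[2] = 39 -> leaves = [80, 60, 39, 37, 6, 45, 92]
  L0: [80, 60, 39, 37, 6, 45, 92]
  L1: h(80,60)=(80*31+60)%997=546 h(39,37)=(39*31+37)%997=249 h(6,45)=(6*31+45)%997=231 h(92,92)=(92*31+92)%997=950 -> [546, 249, 231, 950]
  L2: h(546,249)=(546*31+249)%997=226 h(231,950)=(231*31+950)%997=135 -> [226, 135]
  L3: h(226,135)=(226*31+135)%997=162 -> [162]
  root = 162 == target 162  ** MATCH **
Candidate D: set leaf[3] = 11 -> leaves = [80, 60, 25, 11, 6, 45, 92]
  L0: [80, 60, 25, 11, 6, 45, 92]
  L1: h(80,60)=(80*31+60)%997=546 h(25,11)=(25*31+11)%997=786 h(6,45)=(6*31+45)%997=231 h(92,92)=(92*31+92)%997=950 -> [546, 786, 231, 950]
  L2: h(546,786)=(546*31+786)%997=763 h(231,950)=(231*31+950)%997=135 -> [763, 135]
  L3: h(763,135)=(763*31+135)%997=857 -> [857]
  root = 857 != target 162
Candidate C produces the target root.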